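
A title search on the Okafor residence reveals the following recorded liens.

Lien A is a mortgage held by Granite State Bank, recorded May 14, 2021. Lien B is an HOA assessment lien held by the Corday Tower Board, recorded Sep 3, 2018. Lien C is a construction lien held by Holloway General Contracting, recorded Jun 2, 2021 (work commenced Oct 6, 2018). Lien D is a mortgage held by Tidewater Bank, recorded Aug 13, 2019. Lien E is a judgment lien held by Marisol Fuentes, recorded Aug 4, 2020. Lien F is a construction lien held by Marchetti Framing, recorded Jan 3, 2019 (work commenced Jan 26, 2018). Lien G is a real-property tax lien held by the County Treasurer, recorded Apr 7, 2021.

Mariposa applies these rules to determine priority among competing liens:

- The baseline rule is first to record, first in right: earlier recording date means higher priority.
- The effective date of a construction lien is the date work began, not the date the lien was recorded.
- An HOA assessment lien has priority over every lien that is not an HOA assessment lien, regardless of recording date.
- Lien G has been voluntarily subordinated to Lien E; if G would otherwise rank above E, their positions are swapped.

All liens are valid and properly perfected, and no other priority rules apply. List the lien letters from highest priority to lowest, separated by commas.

Effective dates after the stated exceptions: C's effective date is Oct 6, 2018, when work began; F is treated as recorded Jan 26, 2018, the work-commencement date.
B is an HOA assessment lien and takes priority over every other lien.
The other liens, earliest effective date first: F (Jan 26, 2018), C (Oct 6, 2018), D (Aug 13, 2019), E (Aug 4, 2020), G (Apr 7, 2021), A (May 14, 2021).
Since G is not senior to E, the subordination leaves the order unchanged.

B, F, C, D, E, G, A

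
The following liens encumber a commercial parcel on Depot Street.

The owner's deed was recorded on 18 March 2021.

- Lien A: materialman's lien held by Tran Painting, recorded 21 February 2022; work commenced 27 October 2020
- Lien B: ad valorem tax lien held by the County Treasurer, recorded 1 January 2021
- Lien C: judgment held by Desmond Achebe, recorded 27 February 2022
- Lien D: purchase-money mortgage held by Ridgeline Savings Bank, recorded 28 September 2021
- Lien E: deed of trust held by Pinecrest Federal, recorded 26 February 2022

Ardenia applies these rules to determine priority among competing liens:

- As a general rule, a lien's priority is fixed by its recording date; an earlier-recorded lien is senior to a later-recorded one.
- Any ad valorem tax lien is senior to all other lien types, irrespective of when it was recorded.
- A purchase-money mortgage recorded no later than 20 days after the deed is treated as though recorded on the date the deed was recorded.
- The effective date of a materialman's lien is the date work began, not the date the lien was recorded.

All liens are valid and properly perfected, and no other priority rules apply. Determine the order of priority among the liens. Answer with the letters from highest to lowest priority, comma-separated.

Effective dates: A is treated as recorded 27 October 2020, the work-commencement date; D was recorded 194 days after the deed — beyond 20 days — so no relation-back applies.
B is an ad valorem tax lien and takes priority over every other lien.
Remaining liens by effective date: A (27 October 2020), D (28 September 2021), E (26 February 2022), C (27 February 2022).

B, A, D, E, C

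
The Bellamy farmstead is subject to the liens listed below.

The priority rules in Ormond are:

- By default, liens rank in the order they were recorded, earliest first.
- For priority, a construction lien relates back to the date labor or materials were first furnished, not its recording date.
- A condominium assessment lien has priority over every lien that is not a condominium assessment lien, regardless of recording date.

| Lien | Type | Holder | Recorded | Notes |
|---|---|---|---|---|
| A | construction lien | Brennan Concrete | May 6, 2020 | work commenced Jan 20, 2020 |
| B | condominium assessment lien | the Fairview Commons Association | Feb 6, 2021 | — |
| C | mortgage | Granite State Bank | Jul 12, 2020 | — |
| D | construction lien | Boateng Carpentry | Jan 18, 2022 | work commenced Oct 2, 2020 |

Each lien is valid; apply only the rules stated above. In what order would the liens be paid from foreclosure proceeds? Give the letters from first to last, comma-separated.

B, A, C, D

Effective dates after the stated exceptions: A relates back to Jan 20, 2020 (work commenced); D relates back to Oct 2, 2020 (work commenced).
B is a condominium assessment lien and takes priority over every other lien.
Remaining liens by effective date: A (Jan 20, 2020), C (Jul 12, 2020), D (Oct 2, 2020).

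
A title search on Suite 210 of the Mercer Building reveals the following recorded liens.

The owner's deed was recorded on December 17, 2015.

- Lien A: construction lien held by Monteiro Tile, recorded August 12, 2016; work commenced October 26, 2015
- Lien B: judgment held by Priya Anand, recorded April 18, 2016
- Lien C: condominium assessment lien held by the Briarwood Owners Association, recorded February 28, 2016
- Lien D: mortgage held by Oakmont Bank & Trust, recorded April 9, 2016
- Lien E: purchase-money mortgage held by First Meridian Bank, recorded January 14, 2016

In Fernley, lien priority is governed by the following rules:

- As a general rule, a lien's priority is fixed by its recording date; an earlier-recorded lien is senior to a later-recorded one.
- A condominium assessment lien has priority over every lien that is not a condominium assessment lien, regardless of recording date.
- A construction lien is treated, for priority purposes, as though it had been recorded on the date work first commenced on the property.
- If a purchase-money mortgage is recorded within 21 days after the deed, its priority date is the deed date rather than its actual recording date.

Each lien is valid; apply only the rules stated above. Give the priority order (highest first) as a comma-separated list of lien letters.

C, A, E, D, B

First, effective dates: A is treated as recorded October 26, 2015, the work-commencement date; E missed the 21-day window (28 days after the deed), so its recording date stands.
As a condominium assessment lien, C is senior to every other lien.
Remaining liens by effective date: A (October 26, 2015), E (January 14, 2016), D (April 9, 2016), B (April 18, 2016).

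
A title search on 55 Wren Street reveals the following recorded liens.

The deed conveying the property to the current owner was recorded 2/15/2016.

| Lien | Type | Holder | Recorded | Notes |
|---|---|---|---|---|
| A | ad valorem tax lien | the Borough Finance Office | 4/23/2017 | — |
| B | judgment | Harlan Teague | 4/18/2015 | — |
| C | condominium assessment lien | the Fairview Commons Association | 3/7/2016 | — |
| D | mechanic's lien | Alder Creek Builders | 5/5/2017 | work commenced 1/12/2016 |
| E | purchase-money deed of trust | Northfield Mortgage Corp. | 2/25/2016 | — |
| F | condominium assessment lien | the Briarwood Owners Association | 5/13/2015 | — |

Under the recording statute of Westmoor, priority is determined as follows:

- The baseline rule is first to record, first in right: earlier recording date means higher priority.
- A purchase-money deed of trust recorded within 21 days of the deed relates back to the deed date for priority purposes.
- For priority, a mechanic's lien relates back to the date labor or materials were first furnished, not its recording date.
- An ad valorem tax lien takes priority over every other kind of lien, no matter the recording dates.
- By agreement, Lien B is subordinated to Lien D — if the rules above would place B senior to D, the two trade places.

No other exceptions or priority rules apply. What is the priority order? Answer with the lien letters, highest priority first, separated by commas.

A, D, F, B, E, C

Effective dates after the stated exceptions: D relates back to 1/12/2016 (work commenced); E's effective date is the deed date, 2/15/2016.
A is an ad valorem tax lien and takes priority over every other lien.
The other liens, earliest effective date first: B (4/18/2015), F (5/13/2015), D (1/12/2016), E (2/15/2016), C (3/7/2016).
The subordination applies — B was senior to D — so B and D swap.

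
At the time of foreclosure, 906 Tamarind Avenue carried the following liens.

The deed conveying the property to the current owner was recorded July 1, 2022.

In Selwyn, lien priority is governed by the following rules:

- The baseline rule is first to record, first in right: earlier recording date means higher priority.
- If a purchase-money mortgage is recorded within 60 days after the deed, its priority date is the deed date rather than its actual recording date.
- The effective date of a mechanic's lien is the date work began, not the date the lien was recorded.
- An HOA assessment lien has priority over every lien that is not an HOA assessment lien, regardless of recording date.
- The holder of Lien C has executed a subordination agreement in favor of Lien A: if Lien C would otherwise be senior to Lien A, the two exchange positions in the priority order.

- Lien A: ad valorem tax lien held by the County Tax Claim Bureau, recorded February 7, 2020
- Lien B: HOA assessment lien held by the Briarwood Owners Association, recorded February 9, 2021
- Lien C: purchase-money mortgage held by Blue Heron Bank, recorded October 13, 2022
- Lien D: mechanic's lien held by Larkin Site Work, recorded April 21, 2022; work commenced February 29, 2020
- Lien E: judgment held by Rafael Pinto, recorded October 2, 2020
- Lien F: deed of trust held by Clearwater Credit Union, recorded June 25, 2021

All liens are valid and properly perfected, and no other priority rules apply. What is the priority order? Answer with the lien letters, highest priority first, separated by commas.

Effective dates after the stated exceptions: C was recorded 104 days after the deed, outside the 60-day window, so it keeps its recording date; D relates back to February 29, 2020 (work commenced).
As an HOA assessment lien, B is senior to every other lien.
The other liens, earliest effective date first: A (February 7, 2020), D (February 29, 2020), E (October 2, 2020), F (June 25, 2021), C (October 13, 2022).
C is already junior to A, so the subordination agreement changes nothing.

B, A, D, E, F, C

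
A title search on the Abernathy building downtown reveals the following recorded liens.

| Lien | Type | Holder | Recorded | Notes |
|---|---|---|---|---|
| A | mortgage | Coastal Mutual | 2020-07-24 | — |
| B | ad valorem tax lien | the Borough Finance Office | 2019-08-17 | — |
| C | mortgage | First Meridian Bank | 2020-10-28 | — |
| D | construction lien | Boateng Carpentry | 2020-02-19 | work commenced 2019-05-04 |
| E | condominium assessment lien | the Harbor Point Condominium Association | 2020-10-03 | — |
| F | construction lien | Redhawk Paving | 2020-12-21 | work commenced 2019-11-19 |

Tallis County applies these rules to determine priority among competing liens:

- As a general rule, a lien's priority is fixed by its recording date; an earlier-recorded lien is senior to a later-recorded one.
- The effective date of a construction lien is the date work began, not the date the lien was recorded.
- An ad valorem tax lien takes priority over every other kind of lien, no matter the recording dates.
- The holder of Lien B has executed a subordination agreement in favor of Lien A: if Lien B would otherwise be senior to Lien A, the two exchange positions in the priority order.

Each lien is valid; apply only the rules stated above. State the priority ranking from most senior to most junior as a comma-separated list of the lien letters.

A, D, F, B, E, C

First, effective dates: D's effective date is 2019-05-04, when work began; F relates back to 2019-11-19 (work commenced).
B is an ad valorem tax lien, so it outranks all other liens regardless of date.
The other liens, earliest effective date first: D (2019-05-04), F (2019-11-19), A (2020-07-24), E (2020-10-03), C (2020-10-28).
B is senior to A before the subordination, so the two trade places.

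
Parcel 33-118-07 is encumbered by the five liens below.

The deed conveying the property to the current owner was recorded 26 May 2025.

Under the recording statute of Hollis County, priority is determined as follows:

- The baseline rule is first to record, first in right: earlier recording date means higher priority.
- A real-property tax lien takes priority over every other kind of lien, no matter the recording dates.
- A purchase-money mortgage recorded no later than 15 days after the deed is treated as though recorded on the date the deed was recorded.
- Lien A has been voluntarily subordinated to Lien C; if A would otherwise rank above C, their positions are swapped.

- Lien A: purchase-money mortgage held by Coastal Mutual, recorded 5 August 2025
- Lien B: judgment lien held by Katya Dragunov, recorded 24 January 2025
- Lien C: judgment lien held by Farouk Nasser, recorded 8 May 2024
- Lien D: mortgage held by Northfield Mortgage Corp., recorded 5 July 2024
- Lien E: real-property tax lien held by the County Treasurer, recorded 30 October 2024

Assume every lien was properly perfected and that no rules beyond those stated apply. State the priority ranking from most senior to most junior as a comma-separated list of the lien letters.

E, C, D, B, A

Effective dates after the stated exceptions: A missed the 15-day window (71 days after the deed), so its recording date stands.
As a real-property tax lien, E is senior to every other lien.
The other liens, earliest effective date first: C (8 May 2024), D (5 July 2024), B (24 January 2025), A (5 August 2025).
Since A is not senior to C, the subordination leaves the order unchanged.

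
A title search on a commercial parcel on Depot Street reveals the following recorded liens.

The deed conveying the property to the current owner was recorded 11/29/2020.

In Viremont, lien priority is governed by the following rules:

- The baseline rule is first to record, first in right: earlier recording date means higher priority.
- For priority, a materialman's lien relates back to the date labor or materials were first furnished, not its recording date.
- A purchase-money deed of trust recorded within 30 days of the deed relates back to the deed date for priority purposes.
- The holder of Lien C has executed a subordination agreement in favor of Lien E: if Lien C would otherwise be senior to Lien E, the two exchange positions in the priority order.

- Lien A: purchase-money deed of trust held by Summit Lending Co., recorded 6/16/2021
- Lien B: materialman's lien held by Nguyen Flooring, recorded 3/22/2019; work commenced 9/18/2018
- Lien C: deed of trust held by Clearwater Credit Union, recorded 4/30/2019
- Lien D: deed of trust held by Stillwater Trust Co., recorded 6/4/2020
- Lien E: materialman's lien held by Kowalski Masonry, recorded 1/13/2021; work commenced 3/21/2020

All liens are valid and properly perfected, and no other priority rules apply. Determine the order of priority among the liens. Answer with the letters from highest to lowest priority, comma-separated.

First, effective dates: A missed the 30-day window (199 days after the deed), so its recording date stands; B relates back to 9/18/2018 (work commenced); E is treated as recorded 3/21/2020, the work-commencement date.
By effective date, earliest first: B (9/18/2018), C (4/30/2019), E (3/21/2020), D (6/4/2020), A (6/16/2021).
C would otherwise be senior to E, so under the subordination agreement C and E exchange positions.

B, E, C, D, A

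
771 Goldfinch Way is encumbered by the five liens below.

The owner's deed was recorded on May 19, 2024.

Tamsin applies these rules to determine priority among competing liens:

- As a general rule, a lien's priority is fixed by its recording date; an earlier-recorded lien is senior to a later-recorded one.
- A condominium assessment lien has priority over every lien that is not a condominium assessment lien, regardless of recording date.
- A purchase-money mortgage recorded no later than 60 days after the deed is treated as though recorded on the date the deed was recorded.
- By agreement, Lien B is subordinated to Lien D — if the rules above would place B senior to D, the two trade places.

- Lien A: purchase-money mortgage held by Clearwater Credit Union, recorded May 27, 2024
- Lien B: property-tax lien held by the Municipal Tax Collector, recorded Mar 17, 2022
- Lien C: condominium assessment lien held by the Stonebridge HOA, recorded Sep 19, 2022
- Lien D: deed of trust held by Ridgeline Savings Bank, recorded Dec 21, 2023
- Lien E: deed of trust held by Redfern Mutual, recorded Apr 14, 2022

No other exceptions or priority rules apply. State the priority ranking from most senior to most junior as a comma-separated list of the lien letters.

Effective dates after the stated exceptions: A was recorded within the 60-day window, so its effective date is the deed date May 19, 2024.
C is a condominium assessment lien, so it outranks all other liens regardless of date.
Remaining liens by effective date: B (Mar 17, 2022), E (Apr 14, 2022), D (Dec 21, 2023), A (May 19, 2024).
The subordination applies — B was senior to D — so B and D swap.

C, D, E, B, A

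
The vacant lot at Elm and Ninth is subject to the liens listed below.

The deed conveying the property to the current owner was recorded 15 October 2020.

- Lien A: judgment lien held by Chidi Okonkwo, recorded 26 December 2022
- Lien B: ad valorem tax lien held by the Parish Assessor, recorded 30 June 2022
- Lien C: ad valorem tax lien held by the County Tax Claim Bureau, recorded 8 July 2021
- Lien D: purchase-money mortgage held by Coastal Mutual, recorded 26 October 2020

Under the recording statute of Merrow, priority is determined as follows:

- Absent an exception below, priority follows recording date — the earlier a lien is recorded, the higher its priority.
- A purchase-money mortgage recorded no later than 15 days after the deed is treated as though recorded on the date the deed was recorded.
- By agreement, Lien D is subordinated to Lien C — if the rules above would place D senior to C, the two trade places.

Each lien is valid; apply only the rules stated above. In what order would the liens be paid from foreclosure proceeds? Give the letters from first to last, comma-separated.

C, D, B, A

Effective dates after the stated exceptions: D relates back to the deed date 15 October 2020.
By effective date: D (15 October 2020), C (8 July 2021), B (30 June 2022), A (26 December 2022).
D would otherwise be senior to C, so under the subordination agreement D and C exchange positions.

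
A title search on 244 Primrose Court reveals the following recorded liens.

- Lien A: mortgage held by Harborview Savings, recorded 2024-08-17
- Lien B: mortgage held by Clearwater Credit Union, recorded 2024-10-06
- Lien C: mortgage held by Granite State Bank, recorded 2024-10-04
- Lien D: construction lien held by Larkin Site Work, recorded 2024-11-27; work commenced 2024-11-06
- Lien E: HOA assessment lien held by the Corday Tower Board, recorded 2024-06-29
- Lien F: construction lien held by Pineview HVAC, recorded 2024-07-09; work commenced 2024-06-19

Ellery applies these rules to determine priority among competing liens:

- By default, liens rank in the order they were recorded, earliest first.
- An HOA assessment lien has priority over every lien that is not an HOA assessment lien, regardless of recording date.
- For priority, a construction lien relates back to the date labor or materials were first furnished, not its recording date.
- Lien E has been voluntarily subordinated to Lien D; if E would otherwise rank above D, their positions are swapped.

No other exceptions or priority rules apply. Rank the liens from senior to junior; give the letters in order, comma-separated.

Adjusting effective dates: D is treated as recorded 2024-11-06, the work-commencement date; F is treated as recorded 2024-06-19, the work-commencement date.
As an HOA assessment lien, E is senior to every other lien.
The other liens, earliest effective date first: F (2024-06-19), A (2024-08-17), C (2024-10-04), B (2024-10-06), D (2024-11-06).
The subordination applies — E was senior to D — so E and D swap.

D, F, A, C, B, E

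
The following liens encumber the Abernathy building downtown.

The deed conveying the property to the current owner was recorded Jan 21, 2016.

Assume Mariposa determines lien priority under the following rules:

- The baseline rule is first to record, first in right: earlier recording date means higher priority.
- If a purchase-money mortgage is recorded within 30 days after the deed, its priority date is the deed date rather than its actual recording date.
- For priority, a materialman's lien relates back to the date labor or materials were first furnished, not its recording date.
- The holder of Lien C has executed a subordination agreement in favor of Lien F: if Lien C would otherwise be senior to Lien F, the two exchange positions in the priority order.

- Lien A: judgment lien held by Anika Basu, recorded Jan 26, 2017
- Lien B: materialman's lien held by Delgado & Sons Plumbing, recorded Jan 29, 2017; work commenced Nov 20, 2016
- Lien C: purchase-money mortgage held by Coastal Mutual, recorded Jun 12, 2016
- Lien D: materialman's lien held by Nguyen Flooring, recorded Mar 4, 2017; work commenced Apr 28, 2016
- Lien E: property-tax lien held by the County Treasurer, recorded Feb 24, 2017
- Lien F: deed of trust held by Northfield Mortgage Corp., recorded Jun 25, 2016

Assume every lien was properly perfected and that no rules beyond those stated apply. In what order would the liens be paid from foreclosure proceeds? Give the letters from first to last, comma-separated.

D, F, C, B, A, E

Adjusting effective dates: B is treated as recorded Nov 20, 2016, the work-commencement date; C was recorded 143 days after the deed, outside the 30-day window, so it keeps its recording date; D's effective date is Apr 28, 2016, when work began.
By effective date: D (Apr 28, 2016), C (Jun 12, 2016), F (Jun 25, 2016), B (Nov 20, 2016), A (Jan 26, 2017), E (Feb 24, 2017).
Because C would otherwise rank above F, the subordination swaps them.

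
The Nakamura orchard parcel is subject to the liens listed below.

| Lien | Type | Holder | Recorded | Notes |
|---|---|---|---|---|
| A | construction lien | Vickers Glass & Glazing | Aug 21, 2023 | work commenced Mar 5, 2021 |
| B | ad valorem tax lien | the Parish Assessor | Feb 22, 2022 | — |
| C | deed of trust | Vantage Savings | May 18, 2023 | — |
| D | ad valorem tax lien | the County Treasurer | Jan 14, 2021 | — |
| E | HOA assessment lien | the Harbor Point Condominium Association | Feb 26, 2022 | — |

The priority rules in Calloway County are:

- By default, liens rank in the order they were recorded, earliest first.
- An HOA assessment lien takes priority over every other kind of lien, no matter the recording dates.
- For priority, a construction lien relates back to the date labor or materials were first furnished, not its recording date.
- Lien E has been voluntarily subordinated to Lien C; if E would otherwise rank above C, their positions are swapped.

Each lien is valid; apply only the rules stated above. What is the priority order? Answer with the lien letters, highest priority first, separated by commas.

Effective dates after the stated exceptions: A's effective date is Mar 5, 2021, when work began.
E is an HOA assessment lien and takes priority over every other lien.
The other liens, earliest effective date first: D (Jan 14, 2021), A (Mar 5, 2021), B (Feb 22, 2022), C (May 18, 2023).
The subordination applies — E was senior to C — so E and C swap.

C, D, A, B, E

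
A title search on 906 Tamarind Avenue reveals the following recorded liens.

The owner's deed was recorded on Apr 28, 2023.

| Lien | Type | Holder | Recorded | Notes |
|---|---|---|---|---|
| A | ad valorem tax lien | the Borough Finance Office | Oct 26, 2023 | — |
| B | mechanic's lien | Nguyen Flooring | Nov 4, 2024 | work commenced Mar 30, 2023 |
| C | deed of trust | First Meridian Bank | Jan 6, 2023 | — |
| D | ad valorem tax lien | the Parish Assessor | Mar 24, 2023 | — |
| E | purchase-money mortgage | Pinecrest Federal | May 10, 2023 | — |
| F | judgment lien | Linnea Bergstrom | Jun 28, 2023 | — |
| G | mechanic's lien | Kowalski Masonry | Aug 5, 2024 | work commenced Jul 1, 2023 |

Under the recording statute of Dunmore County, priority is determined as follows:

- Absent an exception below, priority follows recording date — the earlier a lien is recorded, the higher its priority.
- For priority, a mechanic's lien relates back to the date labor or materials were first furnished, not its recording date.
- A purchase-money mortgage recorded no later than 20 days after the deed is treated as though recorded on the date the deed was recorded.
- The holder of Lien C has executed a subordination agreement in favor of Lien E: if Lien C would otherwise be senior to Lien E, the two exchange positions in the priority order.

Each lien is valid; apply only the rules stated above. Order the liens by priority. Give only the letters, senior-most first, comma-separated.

First, effective dates: B's effective date is Mar 30, 2023, when work began; E's effective date is the deed date, Apr 28, 2023; G is treated as recorded Jul 1, 2023, the work-commencement date.
Ordering by effective date: C (Jan 6, 2023), D (Mar 24, 2023), B (Mar 30, 2023), E (Apr 28, 2023), F (Jun 28, 2023), G (Jul 1, 2023), A (Oct 26, 2023).
C would otherwise be senior to E, so under the subordination agreement C and E exchange positions.

E, D, B, C, F, G, A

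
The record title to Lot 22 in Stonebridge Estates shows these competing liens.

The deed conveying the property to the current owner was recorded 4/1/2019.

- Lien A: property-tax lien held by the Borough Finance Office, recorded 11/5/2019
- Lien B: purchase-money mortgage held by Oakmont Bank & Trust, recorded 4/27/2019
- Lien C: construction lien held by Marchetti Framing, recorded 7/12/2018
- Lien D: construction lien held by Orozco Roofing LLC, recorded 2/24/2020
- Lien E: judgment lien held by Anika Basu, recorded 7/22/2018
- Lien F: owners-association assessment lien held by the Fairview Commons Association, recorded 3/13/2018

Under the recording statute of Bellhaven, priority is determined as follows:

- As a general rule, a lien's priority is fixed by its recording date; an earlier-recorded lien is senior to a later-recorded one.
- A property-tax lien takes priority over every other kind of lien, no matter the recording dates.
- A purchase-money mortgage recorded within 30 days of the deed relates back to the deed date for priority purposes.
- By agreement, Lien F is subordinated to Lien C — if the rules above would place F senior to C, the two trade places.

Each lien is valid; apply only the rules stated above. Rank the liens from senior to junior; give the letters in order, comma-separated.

First, effective dates: B was recorded within the 30-day window, so its effective date is the deed date 4/1/2019.
A, as a property-tax lien, has superpriority and ranks first.
The other liens, earliest effective date first: F (3/13/2018), C (7/12/2018), E (7/22/2018), B (4/1/2019), D (2/24/2020).
Because F would otherwise rank above C, the subordination swaps them.

A, C, F, E, B, D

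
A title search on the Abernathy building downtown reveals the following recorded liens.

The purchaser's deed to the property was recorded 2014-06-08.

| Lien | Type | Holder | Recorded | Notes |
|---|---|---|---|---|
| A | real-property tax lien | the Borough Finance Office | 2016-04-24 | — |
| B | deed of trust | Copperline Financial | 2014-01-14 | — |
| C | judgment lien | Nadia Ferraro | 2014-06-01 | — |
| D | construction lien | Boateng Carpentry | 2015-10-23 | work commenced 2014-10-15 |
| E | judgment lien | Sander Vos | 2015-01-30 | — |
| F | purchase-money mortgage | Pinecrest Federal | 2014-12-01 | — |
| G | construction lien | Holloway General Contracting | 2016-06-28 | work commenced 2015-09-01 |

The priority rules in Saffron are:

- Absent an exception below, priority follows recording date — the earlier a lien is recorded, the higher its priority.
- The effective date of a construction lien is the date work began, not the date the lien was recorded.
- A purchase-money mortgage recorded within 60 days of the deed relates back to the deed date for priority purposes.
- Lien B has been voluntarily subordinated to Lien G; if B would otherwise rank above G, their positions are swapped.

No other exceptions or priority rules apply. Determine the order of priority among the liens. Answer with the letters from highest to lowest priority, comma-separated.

Adjusting effective dates: D is treated as recorded 2014-10-15, the work-commencement date; F was recorded 176 days after the deed, outside the 60-day window, so it keeps its recording date; G is treated as recorded 2015-09-01, the work-commencement date.
By effective date, earliest first: B (2014-01-14), C (2014-06-01), D (2014-10-15), F (2014-12-01), E (2015-01-30), G (2015-09-01), A (2016-04-24).
B would otherwise be senior to G, so under the subordination agreement B and G exchange positions.

G, C, D, F, E, B, A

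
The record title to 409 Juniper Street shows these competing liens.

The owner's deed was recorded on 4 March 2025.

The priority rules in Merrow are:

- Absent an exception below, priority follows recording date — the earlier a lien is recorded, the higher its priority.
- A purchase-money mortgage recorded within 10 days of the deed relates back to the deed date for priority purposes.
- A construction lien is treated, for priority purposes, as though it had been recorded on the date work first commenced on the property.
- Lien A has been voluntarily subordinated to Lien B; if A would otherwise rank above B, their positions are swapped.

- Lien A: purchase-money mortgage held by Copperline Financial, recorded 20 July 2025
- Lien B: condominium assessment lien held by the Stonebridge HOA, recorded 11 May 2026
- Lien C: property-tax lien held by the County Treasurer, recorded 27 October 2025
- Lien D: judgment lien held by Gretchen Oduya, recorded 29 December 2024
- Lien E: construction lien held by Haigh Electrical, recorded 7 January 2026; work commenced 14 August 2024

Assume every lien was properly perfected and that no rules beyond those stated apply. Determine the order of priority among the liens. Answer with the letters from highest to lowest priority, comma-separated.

Effective dates after the stated exceptions: A was recorded 138 days after the deed — beyond 10 days — so no relation-back applies; E relates back to 14 August 2024 (work commenced).
By effective date: E (14 August 2024), D (29 December 2024), A (20 July 2025), C (27 October 2025), B (11 May 2026).
A is senior to B before the subordination, so the two trade places.

E, D, B, C, A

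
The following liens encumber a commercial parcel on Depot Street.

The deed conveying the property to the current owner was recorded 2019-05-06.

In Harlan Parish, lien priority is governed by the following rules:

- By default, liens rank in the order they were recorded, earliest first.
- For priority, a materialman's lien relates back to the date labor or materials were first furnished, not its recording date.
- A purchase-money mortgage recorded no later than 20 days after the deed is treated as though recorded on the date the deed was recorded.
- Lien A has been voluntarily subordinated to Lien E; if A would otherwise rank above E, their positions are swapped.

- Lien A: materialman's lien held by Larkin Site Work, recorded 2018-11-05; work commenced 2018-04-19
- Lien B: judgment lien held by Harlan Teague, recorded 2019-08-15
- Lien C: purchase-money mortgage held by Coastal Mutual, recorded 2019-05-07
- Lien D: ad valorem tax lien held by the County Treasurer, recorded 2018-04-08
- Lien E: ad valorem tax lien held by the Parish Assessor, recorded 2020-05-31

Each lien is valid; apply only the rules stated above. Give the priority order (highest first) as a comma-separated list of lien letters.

D, E, C, B, A

First, effective dates: A's effective date is 2018-04-19, when work began; C's effective date is the deed date, 2019-05-06.
Ordering by effective date: D (2018-04-08), A (2018-04-19), C (2019-05-06), B (2019-08-15), E (2020-05-31).
A would otherwise be senior to E, so under the subordination agreement A and E exchange positions.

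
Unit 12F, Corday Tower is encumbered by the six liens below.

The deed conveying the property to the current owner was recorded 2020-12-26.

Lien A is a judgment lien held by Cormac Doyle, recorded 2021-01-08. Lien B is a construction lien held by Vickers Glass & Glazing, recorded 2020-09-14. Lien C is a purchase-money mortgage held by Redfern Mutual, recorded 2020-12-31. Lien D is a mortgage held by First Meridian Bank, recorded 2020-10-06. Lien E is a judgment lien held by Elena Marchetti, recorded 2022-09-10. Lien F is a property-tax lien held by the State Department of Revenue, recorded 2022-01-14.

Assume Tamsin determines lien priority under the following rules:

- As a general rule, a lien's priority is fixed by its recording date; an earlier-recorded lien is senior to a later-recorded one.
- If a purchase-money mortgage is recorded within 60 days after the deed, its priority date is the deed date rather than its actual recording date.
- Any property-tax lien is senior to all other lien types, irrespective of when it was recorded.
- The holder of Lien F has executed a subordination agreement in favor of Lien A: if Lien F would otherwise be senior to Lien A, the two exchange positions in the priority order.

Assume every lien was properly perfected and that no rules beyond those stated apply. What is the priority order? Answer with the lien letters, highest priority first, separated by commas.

Adjusting effective dates: C was recorded within the 60-day window, so its effective date is the deed date 2020-12-26.
F, as a property-tax lien, has superpriority and ranks first.
Remaining liens by effective date: B (2020-09-14), D (2020-10-06), C (2020-12-26), A (2021-01-08), E (2022-09-10).
F would otherwise be senior to A, so under the subordination agreement F and A exchange positions.

A, B, D, C, F, E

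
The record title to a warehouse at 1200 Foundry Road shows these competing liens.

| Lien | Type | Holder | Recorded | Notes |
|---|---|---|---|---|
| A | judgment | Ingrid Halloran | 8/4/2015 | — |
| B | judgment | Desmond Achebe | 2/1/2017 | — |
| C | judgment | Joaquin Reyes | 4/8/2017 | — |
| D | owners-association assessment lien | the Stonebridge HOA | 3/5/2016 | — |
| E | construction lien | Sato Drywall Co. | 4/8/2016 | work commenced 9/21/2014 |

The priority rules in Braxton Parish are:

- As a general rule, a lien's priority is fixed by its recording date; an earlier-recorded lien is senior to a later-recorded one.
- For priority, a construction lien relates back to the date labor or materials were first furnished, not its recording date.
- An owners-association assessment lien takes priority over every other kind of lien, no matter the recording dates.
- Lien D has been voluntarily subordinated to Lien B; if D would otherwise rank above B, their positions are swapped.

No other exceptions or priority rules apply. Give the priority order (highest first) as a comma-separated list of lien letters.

Effective dates: E relates back to 9/21/2014 (work commenced).
As an owners-association assessment lien, D is senior to every other lien.
The other liens, earliest effective date first: E (9/21/2014), A (8/4/2015), B (2/1/2017), C (4/8/2017).
Because D would otherwise rank above B, the subordination swaps them.

B, E, A, D, C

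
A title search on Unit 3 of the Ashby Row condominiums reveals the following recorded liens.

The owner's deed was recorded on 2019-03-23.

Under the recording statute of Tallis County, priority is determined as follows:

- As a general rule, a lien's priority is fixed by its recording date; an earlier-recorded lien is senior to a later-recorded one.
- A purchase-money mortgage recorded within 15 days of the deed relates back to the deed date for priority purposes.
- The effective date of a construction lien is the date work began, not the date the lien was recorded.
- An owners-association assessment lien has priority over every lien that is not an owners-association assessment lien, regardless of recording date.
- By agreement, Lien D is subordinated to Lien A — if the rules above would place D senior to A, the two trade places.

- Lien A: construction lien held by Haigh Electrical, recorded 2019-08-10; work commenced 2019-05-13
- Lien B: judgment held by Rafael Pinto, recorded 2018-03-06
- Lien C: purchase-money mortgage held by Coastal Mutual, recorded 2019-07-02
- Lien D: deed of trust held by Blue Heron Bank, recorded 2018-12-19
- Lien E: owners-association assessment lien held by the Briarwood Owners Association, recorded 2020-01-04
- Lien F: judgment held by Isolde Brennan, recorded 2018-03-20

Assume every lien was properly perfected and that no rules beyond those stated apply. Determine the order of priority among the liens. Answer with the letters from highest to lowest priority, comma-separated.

Effective dates after the stated exceptions: A is treated as recorded 2019-05-13, the work-commencement date; C was recorded 101 days after the deed — beyond 15 days — so no relation-back applies.
E is an owners-association assessment lien and takes priority over every other lien.
Among the remaining liens, by effective date: B (2018-03-06), F (2018-03-20), D (2018-12-19), A (2019-05-13), C (2019-07-02).
D would otherwise be senior to A, so under the subordination agreement D and A exchange positions.

E, B, F, A, D, C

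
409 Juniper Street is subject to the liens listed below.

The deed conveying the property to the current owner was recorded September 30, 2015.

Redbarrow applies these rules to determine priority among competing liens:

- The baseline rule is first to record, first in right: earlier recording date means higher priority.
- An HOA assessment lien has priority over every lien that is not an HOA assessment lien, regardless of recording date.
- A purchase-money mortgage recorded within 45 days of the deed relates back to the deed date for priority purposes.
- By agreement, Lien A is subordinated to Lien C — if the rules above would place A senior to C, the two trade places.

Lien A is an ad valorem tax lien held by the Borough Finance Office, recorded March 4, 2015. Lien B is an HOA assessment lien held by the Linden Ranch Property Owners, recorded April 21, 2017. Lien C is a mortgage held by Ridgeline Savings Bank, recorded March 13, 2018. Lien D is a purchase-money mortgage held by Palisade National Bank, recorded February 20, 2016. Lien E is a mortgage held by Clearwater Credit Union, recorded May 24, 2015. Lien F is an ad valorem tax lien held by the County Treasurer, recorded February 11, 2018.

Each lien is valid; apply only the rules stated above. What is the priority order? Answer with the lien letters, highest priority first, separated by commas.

Adjusting effective dates: D was recorded 143 days after the deed, outside the 45-day window, so it keeps its recording date.
B, as an HOA assessment lien, has superpriority and ranks first.
Remaining liens by effective date: A (March 4, 2015), E (May 24, 2015), D (February 20, 2016), F (February 11, 2018), C (March 13, 2018).
Because A would otherwise rank above C, the subordination swaps them.

B, C, E, D, F, A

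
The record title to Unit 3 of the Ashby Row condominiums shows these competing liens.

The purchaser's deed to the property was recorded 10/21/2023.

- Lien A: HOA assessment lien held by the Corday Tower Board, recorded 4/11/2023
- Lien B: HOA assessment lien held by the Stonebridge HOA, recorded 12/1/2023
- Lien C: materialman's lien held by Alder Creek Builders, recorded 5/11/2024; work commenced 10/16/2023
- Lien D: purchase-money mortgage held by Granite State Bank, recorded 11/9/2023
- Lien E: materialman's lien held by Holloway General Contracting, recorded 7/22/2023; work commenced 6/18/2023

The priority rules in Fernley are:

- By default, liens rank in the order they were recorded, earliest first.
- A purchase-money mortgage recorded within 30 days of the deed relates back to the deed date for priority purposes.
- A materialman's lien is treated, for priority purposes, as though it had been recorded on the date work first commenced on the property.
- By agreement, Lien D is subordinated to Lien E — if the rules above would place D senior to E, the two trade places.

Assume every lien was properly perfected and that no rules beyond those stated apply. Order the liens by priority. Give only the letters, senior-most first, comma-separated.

A, E, C, D, B

Effective dates: C relates back to 10/16/2023 (work commenced); D's effective date is the deed date, 10/21/2023; E is treated as recorded 6/18/2023, the work-commencement date.
Ordering by effective date: A (4/11/2023), E (6/18/2023), C (10/16/2023), D (10/21/2023), B (12/1/2023).
Since D is not senior to E, the subordination leaves the order unchanged.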